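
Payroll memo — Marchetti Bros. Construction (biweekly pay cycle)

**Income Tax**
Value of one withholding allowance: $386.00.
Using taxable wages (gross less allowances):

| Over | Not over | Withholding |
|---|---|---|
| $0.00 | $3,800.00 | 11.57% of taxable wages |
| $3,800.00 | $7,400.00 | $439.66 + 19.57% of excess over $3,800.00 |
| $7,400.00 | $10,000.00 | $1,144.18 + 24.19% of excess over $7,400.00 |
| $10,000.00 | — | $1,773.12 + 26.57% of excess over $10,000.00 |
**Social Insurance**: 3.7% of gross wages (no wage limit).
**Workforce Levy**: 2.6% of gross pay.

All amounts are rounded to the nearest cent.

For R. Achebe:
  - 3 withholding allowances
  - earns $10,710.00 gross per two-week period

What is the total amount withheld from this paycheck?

$2,339.48

Income Tax: taxable = $10,710.00 − 3×$386.00 = $9,552.00
  $1,144.18 + 24.19% × ($9,552.00 − $7,400.00) = $1,144.18 + 24.19% × $2,152.00 = $1,664.75
Social Insurance: 3.7% × $10,710.00 = $396.27
Workforce Levy: 2.6% × $10,710.00 = $278.46
Total: $1,664.75 + $396.27 + $278.46 = $2,339.48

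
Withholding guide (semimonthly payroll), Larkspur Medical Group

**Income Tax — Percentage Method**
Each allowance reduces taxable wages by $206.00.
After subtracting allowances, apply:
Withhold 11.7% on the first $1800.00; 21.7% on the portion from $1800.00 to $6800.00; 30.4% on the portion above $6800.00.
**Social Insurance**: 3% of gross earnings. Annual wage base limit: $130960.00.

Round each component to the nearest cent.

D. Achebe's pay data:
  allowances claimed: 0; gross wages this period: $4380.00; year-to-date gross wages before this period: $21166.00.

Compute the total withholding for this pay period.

Income Tax: taxable = $4380.00
  $210.60 + 21.7% × ($4380.00 − $1800.00) = $210.60 + 21.7% × $2580.00 = $770.46
Social Insurance: 3% × $4380.00 = $131.40
Total: $770.46 + $131.40 = $901.86

$901.86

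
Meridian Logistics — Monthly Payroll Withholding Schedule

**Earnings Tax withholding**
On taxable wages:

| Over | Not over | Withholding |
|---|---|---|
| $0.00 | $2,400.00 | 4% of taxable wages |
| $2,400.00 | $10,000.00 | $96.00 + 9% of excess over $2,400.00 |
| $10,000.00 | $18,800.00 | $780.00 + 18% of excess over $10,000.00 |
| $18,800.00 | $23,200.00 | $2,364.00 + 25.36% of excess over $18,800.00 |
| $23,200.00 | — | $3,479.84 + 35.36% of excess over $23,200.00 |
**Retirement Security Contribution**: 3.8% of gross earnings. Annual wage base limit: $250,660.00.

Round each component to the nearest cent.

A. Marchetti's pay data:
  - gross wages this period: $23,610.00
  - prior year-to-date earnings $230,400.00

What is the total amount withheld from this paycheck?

Earnings Tax: taxable = $23,610.00
  $3,479.84 + 35.36% × ($23,610.00 − $23,200.00) = $3,479.84 + 35.36% × $410.00 = $3,624.82
Retirement Security Contribution: cap $250,660.00 − YTD $230,400.00 = $20,260.00 subject; 3.8% × $20,260.00 = $769.88
Total: $3,624.82 + $769.88 = $4,394.70

$4,394.70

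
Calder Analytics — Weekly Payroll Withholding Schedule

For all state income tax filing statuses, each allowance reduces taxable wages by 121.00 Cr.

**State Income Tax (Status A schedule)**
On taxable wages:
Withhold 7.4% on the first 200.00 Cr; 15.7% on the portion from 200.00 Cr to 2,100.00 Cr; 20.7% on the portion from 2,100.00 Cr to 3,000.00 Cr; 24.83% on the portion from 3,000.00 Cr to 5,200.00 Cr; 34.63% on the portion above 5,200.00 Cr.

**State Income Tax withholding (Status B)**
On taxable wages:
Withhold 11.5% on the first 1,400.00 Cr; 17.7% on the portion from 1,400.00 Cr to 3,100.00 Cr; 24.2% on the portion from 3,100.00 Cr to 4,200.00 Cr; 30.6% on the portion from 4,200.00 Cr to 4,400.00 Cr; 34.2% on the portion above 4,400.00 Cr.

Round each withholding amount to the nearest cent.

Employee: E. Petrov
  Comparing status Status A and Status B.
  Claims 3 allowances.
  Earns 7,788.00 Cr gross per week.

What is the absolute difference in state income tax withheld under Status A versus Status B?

7.67 Cr

State Income Tax (Status A): taxable = 7,788.00 Cr − 3×121.00 Cr = 7,425.00 Cr
  1,045.66 Cr + 34.63% × (7,425.00 Cr − 5,200.00 Cr) = 1,045.66 Cr + 34.63% × 2,225.00 Cr = 1,816.18 Cr
State Income Tax (Status B): taxable = 7,788.00 Cr − 3×121.00 Cr = 7,425.00 Cr
  789.30 Cr + 34.2% × (7,425.00 Cr − 4,400.00 Cr) = 789.30 Cr + 34.2% × 3,025.00 Cr = 1,823.85 Cr
Difference: |1,816.18 Cr − 1,823.85 Cr| = 7.67 Cr (higher under Status B)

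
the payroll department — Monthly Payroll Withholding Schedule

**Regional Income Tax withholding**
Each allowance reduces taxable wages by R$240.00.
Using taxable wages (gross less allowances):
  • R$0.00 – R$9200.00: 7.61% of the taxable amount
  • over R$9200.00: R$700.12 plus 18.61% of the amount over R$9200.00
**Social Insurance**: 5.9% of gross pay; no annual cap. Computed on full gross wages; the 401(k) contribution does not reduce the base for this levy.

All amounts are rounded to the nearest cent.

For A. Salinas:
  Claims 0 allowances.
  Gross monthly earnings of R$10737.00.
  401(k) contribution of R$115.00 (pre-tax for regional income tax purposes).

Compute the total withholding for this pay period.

Regional Income Tax: taxable = R$10737.00 − R$115.00 = R$10622.00
  R$700.12 + 18.61% × (R$10622.00 − R$9200.00) = R$700.12 + 18.61% × R$1422.00 = R$964.75
Social Insurance: 5.9% × R$10737.00 = R$633.48
Total: R$964.75 + R$633.48 = R$1598.23

R$1598.23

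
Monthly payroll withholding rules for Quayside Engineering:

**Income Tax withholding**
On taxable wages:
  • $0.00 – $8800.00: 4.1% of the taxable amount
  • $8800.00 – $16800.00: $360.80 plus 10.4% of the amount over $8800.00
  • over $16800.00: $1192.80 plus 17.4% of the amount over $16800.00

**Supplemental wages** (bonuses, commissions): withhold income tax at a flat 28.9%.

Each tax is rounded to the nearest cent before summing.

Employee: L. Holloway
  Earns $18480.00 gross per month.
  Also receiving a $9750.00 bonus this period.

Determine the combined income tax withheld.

$4302.87

Income Tax: taxable = $18480.00
  $1192.80 + 17.4% × ($18480.00 − $16800.00) = $1192.80 + 17.4% × $1680.00 = $1485.12
Supplemental (28.9% flat on bonus): 28.9% × $9750.00 = $2817.75
Total income tax: $1485.12 + $2817.75 = $4302.87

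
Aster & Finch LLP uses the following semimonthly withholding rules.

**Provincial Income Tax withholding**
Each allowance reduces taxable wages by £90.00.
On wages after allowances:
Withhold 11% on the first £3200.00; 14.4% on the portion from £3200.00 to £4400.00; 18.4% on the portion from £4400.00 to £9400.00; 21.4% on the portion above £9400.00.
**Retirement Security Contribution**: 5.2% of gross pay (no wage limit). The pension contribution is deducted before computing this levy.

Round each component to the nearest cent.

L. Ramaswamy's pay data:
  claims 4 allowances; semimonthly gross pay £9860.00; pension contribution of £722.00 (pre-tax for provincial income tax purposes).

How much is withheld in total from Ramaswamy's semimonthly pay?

£1805.53

Provincial Income Tax: taxable = £9860.00 − £722.00 − 4×£90.00 = £8778.00
  £524.80 + 18.4% × (£8778.00 − £4400.00) = £524.80 + 18.4% × £4378.00 = £1330.35
Retirement Security Contribution: 5.2% × £9138.00 = £475.18
Total: £1330.35 + £475.18 = £1805.53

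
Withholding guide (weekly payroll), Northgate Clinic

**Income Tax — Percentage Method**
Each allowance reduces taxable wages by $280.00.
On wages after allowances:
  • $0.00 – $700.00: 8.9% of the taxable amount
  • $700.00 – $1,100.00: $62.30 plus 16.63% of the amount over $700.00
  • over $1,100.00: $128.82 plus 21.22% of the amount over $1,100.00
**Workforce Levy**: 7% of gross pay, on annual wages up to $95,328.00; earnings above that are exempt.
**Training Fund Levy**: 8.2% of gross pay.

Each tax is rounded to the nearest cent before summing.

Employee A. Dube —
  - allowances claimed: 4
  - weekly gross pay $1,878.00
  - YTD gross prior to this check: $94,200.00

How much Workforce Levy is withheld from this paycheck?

Workforce Levy: cap $95,328.00 − YTD $94,200.00 = $1,128.00 subject; 7% × $1,128.00 = $78.96

$78.96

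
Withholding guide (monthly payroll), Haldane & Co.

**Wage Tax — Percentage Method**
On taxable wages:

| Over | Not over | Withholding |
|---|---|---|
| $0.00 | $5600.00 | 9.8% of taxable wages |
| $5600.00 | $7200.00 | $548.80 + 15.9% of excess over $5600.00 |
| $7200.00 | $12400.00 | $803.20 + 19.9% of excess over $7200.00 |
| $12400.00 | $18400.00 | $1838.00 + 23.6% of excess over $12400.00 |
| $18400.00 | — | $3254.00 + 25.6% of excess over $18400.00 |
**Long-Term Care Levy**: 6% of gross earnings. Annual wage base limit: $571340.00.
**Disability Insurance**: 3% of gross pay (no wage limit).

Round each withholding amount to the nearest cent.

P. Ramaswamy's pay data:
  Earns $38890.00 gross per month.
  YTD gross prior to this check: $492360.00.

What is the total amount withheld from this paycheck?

$11999.54

Wage Tax: taxable = $38890.00
  $3254.00 + 25.6% × ($38890.00 − $18400.00) = $3254.00 + 25.6% × $20490.00 = $8499.44
Long-Term Care Levy: 6% × $38890.00 = $2333.40
Disability Insurance: 3% × $38890.00 = $1166.70
Total: $8499.44 + $2333.40 + $1166.70 = $11999.54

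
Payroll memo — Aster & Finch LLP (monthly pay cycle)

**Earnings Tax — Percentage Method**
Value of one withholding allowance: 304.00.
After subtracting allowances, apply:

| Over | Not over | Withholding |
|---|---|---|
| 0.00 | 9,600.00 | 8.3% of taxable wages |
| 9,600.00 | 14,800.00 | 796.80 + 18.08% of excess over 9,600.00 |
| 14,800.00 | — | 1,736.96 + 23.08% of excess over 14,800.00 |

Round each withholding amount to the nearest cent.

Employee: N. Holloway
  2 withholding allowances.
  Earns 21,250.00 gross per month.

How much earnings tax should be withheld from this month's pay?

Earnings Tax: taxable = 21,250.00 − 2×304.00 = 20,642.00
  1,736.96 + 23.08% × (20,642.00 − 14,800.00) = 1,736.96 + 23.08% × 5,842.00 = 3,085.29

3,085.29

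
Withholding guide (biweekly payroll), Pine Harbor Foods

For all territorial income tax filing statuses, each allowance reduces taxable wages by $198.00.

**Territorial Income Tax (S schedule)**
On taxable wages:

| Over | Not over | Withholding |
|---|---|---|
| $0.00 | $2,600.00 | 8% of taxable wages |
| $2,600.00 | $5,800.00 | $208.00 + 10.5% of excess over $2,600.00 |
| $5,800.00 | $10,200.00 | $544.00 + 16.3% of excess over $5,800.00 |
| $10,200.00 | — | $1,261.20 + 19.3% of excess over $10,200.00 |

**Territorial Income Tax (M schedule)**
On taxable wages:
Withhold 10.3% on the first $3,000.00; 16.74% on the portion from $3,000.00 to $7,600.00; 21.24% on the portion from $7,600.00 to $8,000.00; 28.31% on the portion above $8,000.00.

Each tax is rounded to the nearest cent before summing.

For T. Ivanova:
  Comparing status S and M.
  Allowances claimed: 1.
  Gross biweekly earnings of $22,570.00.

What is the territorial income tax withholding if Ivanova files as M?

Territorial Income Tax (M): taxable = $22,570.00 − 1×$198.00 = $22,372.00
  $1,164.00 + 28.31% × ($22,372.00 − $8,000.00) = $1,164.00 + 28.31% × $14,372.00 = $5,232.71

$5,232.71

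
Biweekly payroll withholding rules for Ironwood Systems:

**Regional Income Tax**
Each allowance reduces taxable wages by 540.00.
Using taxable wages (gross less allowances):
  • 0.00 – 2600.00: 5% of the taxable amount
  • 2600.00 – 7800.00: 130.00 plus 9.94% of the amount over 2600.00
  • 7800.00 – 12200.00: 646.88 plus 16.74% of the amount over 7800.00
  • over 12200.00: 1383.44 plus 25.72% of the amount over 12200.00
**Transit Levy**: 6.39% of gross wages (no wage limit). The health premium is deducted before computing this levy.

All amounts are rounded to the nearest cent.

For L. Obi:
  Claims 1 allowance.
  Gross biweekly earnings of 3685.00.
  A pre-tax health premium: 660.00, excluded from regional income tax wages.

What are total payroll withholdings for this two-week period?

Regional Income Tax: taxable = 3685.00 − 660.00 − 1×540.00 = 2485.00
  5% × 2485.00 = 124.25
Transit Levy: 6.39% × 3025.00 = 193.30
Total: 124.25 + 193.30 = 317.55

317.55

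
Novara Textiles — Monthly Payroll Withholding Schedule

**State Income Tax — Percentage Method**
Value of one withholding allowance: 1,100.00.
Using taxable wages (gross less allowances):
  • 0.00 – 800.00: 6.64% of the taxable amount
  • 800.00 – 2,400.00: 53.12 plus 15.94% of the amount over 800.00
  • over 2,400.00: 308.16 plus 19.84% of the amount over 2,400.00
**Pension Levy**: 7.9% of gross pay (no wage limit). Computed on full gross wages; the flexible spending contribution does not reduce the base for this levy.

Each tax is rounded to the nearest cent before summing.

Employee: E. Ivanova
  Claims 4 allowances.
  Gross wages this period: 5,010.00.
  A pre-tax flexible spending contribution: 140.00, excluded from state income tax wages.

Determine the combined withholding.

State Income Tax: taxable = 5,010.00 − 140.00 − 4×1,100.00 = 470.00
  6.64% × 470.00 = 31.21
Pension Levy: 7.9% × 5,010.00 = 395.79
Total: 31.21 + 395.79 = 427.00

427.00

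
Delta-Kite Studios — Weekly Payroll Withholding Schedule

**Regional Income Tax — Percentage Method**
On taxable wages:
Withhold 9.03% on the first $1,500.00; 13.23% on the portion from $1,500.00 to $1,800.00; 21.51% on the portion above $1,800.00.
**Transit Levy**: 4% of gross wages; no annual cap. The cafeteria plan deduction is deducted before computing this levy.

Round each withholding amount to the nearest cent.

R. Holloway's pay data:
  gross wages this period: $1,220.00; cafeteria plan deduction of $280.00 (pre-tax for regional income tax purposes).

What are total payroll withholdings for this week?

$122.48

Regional Income Tax: taxable = $1,220.00 − $280.00 = $940.00
  9.03% × $940.00 = $84.88
Transit Levy: 4% × $940.00 = $37.60
Total: $84.88 + $37.60 = $122.48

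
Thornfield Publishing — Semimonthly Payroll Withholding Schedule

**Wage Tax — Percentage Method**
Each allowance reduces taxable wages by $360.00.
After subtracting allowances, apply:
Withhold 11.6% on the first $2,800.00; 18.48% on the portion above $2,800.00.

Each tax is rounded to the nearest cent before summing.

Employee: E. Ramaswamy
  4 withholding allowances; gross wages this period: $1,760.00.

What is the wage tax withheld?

Wage Tax: taxable = $1,760.00 − 4×$360.00 = $320.00
  11.6% × $320.00 = $37.12

$37.12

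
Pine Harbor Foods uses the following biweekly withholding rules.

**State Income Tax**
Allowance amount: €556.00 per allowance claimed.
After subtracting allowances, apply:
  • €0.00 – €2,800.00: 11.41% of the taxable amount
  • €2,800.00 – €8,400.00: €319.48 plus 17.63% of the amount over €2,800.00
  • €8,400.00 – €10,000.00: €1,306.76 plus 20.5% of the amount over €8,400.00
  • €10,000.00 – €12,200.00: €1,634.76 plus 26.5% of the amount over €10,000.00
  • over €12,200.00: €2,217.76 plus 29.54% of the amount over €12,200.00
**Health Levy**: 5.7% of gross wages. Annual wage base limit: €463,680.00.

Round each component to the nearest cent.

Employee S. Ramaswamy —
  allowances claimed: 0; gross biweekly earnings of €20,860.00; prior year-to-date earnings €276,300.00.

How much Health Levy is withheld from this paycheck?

Health Levy: 5.7% × €20,860.00 = €1,189.02

€1,189.02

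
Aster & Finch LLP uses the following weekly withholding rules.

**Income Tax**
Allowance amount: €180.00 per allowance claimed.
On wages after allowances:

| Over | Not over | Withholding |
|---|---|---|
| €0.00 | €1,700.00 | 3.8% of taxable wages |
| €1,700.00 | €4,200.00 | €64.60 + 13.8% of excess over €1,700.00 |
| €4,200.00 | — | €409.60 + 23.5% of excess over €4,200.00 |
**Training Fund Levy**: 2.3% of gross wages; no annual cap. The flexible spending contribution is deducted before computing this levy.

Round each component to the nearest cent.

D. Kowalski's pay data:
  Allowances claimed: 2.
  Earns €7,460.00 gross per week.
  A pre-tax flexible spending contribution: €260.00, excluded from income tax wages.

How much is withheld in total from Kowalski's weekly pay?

€1,195.60

Income Tax: taxable = €7,460.00 − €260.00 − 2×€180.00 = €6,840.00
  €409.60 + 23.5% × (€6,840.00 − €4,200.00) = €409.60 + 23.5% × €2,640.00 = €1,030.00
Training Fund Levy: 2.3% × €7,200.00 = €165.60
Total: €1,030.00 + €165.60 = €1,195.60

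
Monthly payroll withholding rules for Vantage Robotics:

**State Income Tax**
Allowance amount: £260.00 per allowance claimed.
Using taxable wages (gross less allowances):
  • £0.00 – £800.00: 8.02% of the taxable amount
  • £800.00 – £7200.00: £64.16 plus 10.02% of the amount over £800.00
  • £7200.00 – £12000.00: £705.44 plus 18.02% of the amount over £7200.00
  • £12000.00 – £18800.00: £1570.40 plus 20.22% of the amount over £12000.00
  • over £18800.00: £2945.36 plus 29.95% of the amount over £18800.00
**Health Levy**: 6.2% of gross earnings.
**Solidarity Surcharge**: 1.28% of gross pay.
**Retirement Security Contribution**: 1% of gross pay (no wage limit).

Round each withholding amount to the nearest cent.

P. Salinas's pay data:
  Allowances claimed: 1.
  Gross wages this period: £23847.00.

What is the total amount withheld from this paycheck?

£6401.29

State Income Tax: taxable = £23847.00 − 1×£260.00 = £23587.00
  £2945.36 + 29.95% × (£23587.00 − £18800.00) = £2945.36 + 29.95% × £4787.00 = £4379.07
Health Levy: 6.2% × £23847.00 = £1478.51
Solidarity Surcharge: 1.28% × £23847.00 = £305.24
Retirement Security Contribution: 1% × £23847.00 = £238.47
Total: £4379.07 + £1478.51 + £305.24 + £238.47 = £6401.29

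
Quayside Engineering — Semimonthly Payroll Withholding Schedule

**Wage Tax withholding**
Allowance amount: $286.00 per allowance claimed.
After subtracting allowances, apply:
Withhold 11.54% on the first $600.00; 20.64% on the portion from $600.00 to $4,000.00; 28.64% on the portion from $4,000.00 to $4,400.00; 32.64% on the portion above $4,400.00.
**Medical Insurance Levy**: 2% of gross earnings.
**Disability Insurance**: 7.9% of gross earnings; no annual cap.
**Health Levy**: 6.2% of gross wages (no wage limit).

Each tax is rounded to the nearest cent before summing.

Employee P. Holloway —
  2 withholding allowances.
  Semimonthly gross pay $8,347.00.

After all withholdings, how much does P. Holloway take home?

Wage Tax: taxable = $8,347.00 − 2×$286.00 = $7,775.00
  $885.56 + 32.64% × ($7,775.00 − $4,400.00) = $885.56 + 32.64% × $3,375.00 = $1,987.16
Medical Insurance Levy: 2% × $8,347.00 = $166.94
Disability Insurance: 7.9% × $8,347.00 = $659.41
Health Levy: 6.2% × $8,347.00 = $517.51
Total withheld: $1,987.16 + $166.94 + $659.41 + $517.51 = $3,331.02
Net pay: $8,347.00 − $3,331.02 = $5,015.98

$5,015.98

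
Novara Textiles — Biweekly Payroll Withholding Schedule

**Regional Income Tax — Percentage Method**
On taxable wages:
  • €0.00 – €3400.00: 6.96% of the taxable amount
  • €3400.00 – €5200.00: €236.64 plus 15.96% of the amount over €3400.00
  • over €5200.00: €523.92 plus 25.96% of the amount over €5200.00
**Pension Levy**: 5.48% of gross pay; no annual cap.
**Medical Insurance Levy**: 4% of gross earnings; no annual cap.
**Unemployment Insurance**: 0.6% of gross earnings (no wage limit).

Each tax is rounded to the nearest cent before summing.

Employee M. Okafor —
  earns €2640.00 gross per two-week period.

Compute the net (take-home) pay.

Regional Income Tax: taxable = €2640.00
  6.96% × €2640.00 = €183.74
Pension Levy: 5.48% × €2640.00 = €144.67
Medical Insurance Levy: 4% × €2640.00 = €105.60
Unemployment Insurance: 0.6% × €2640.00 = €15.84
Total withheld: €183.74 + €144.67 + €105.60 + €15.84 = €449.85
Net pay: €2640.00 − €449.85 = €2190.15

€2190.15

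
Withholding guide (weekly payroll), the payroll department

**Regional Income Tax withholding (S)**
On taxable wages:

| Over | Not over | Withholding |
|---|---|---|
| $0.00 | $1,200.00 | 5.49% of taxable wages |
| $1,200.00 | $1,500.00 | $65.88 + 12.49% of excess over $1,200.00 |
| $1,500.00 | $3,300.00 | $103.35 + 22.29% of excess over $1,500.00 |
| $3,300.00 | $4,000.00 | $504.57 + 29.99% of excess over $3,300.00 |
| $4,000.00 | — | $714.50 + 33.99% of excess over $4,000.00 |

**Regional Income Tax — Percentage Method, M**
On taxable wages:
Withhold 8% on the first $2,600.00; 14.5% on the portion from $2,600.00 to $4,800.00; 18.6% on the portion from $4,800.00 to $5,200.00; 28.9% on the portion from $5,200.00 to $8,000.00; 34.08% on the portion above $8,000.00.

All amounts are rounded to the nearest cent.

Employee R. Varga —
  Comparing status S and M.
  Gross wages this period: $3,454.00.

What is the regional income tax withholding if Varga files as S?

Regional Income Tax (S): taxable = $3,454.00
  $504.57 + 29.99% × ($3,454.00 − $3,300.00) = $504.57 + 29.99% × $154.00 = $550.75

$550.75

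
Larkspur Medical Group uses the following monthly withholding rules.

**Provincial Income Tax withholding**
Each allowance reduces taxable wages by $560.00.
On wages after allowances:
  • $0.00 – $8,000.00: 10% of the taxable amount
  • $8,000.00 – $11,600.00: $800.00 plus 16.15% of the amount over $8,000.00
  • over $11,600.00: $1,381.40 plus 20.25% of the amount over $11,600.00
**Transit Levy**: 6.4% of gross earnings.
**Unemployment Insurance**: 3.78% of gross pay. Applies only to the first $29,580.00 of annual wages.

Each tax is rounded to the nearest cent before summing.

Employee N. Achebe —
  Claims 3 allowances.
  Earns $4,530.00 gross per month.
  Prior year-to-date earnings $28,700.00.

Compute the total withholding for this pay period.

$608.18

Provincial Income Tax: taxable = $4,530.00 − 3×$560.00 = $2,850.00
  10% × $2,850.00 = $285.00
Transit Levy: 6.4% × $4,530.00 = $289.92
Unemployment Insurance: cap $29,580.00 − YTD $28,700.00 = $880.00 subject; 3.78% × $880.00 = $33.26
Total: $285.00 + $289.92 + $33.26 = $608.18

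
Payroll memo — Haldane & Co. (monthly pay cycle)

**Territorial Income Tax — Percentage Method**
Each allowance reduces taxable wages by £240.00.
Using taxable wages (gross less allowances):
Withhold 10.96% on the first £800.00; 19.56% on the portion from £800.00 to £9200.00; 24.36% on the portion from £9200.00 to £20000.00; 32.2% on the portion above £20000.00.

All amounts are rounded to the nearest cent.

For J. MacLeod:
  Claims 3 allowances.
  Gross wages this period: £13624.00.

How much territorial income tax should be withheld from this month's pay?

£2633.01

Territorial Income Tax: taxable = £13624.00 − 3×£240.00 = £12904.00
  £1730.72 + 24.36% × (£12904.00 − £9200.00) = £1730.72 + 24.36% × £3704.00 = £2633.01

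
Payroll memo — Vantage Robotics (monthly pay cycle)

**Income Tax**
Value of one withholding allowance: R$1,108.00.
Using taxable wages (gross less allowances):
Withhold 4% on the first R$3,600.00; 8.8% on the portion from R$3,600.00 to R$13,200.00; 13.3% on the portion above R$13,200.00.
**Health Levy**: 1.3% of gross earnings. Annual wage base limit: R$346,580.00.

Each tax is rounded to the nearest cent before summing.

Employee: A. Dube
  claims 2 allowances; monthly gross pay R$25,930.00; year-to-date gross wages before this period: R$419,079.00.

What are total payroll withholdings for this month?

Income Tax: taxable = R$25,930.00 − 2×R$1,108.00 = R$23,714.00
  R$988.80 + 13.3% × (R$23,714.00 − R$13,200.00) = R$988.80 + 13.3% × R$10,514.00 = R$2,387.16
Health Levy: YTD R$419,079.00 ≥ cap R$346,580.00 → R$0.00
Total: R$2,387.16 + R$0.00 = R$2,387.16

R$2,387.16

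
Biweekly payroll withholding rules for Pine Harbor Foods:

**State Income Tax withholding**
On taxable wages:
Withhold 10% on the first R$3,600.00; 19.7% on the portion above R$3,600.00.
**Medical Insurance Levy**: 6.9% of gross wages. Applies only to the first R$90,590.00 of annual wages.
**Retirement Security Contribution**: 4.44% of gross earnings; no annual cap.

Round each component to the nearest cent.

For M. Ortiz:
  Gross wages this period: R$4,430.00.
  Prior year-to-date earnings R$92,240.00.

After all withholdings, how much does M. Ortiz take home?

State Income Tax: taxable = R$4,430.00
  R$360.00 + 19.7% × (R$4,430.00 − R$3,600.00) = R$360.00 + 19.7% × R$830.00 = R$523.51
Medical Insurance Levy: YTD R$92,240.00 ≥ cap R$90,590.00 → R$0.00
Retirement Security Contribution: 4.44% × R$4,430.00 = R$196.69
Total withheld: R$523.51 + R$0.00 + R$196.69 = R$720.20
Net pay: R$4,430.00 − R$720.20 = R$3,709.80

R$3,709.80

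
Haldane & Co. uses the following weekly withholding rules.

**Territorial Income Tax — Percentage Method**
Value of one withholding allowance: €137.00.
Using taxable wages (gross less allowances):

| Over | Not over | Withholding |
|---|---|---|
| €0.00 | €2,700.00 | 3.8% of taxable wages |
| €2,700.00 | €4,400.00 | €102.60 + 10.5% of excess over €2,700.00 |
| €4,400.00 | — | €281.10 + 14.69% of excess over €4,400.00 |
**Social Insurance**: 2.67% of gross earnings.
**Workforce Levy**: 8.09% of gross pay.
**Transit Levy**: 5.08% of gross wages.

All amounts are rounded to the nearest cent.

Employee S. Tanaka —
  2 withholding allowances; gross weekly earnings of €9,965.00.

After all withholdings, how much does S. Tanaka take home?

Territorial Income Tax: taxable = €9,965.00 − 2×€137.00 = €9,691.00
  €281.10 + 14.69% × (€9,691.00 − €4,400.00) = €281.10 + 14.69% × €5,291.00 = €1,058.35
Social Insurance: 2.67% × €9,965.00 = €266.07
Workforce Levy: 8.09% × €9,965.00 = €806.17
Transit Levy: 5.08% × €9,965.00 = €506.22
Total withheld: €1,058.35 + €266.07 + €806.17 + €506.22 = €2,636.81
Net pay: €9,965.00 − €2,636.81 = €7,328.19

€7,328.19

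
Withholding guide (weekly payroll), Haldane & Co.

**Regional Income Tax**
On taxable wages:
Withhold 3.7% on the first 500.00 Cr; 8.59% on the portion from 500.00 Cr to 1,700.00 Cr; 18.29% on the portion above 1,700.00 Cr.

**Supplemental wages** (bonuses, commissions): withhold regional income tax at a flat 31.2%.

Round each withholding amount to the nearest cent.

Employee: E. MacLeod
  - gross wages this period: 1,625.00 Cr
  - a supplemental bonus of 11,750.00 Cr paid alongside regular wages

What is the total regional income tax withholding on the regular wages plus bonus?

Regional Income Tax: taxable = 1,625.00 Cr
  18.50 Cr + 8.59% × (1,625.00 Cr − 500.00 Cr) = 18.50 Cr + 8.59% × 1,125.00 Cr = 115.14 Cr
Supplemental (31.2% flat on bonus): 31.2% × 11,750.00 Cr = 3,666.00 Cr
Total regional income tax: 115.14 Cr + 3,666.00 Cr = 3,781.14 Cr

3,781.14 Cr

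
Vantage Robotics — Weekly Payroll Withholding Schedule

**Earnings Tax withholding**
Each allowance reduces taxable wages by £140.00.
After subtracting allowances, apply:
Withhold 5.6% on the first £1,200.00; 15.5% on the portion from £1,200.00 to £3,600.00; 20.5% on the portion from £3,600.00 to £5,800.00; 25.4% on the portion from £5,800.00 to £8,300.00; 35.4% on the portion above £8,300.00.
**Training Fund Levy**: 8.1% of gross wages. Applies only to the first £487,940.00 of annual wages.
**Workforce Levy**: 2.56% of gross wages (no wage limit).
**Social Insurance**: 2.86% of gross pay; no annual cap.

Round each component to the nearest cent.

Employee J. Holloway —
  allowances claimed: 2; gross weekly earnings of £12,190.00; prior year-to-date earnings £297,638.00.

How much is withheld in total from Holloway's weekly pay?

£4,451.22

Earnings Tax: taxable = £12,190.00 − 2×£140.00 = £11,910.00
  £1,525.20 + 35.4% × (£11,910.00 − £8,300.00) = £1,525.20 + 35.4% × £3,610.00 = £2,803.14
Training Fund Levy: 8.1% × £12,190.00 = £987.39
Workforce Levy: 2.56% × £12,190.00 = £312.06
Social Insurance: 2.86% × £12,190.00 = £348.63
Total: £2,803.14 + £987.39 + £312.06 + £348.63 = £4,451.22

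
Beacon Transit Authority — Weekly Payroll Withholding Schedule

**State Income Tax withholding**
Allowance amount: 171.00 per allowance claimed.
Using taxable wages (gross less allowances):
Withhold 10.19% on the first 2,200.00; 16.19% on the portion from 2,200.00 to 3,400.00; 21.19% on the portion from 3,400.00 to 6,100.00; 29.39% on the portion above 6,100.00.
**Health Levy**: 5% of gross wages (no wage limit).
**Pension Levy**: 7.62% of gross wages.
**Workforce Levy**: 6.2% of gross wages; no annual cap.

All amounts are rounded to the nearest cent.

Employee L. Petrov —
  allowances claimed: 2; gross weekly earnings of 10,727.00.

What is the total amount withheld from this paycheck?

4,268.77

State Income Tax: taxable = 10,727.00 − 2×171.00 = 10,385.00
  990.59 + 29.39% × (10,385.00 − 6,100.00) = 990.59 + 29.39% × 4,285.00 = 2,249.95
Health Levy: 5% × 10,727.00 = 536.35
Pension Levy: 7.62% × 10,727.00 = 817.40
Workforce Levy: 6.2% × 10,727.00 = 665.07
Total: 2,249.95 + 536.35 + 817.40 + 665.07 = 4,268.77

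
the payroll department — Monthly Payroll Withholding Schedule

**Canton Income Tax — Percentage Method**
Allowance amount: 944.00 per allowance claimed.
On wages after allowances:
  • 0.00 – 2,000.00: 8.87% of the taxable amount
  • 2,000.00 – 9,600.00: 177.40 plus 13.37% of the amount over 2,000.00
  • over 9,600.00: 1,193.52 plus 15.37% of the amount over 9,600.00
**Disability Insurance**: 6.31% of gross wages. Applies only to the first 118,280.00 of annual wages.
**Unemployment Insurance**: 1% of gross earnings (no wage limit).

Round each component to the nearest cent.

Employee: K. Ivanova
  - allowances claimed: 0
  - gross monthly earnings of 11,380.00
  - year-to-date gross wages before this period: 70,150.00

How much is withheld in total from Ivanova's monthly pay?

2,298.99

Canton Income Tax: taxable = 11,380.00
  1,193.52 + 15.37% × (11,380.00 − 9,600.00) = 1,193.52 + 15.37% × 1,780.00 = 1,467.11
Disability Insurance: 6.31% × 11,380.00 = 718.08
Unemployment Insurance: 1% × 11,380.00 = 113.80
Total: 1,467.11 + 718.08 + 113.80 = 2,298.99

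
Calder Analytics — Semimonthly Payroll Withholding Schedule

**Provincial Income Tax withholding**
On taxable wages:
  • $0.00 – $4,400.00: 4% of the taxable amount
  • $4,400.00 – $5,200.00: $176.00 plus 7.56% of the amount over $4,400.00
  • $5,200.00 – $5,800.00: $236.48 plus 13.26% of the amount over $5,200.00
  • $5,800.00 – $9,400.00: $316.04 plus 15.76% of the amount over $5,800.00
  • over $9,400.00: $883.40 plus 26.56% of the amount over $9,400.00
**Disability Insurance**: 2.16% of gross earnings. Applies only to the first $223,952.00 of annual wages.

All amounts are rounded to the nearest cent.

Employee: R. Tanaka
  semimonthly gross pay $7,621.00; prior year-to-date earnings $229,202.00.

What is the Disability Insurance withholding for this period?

Disability Insurance: YTD $229,202.00 ≥ cap $223,952.00 → $0.00

$0.00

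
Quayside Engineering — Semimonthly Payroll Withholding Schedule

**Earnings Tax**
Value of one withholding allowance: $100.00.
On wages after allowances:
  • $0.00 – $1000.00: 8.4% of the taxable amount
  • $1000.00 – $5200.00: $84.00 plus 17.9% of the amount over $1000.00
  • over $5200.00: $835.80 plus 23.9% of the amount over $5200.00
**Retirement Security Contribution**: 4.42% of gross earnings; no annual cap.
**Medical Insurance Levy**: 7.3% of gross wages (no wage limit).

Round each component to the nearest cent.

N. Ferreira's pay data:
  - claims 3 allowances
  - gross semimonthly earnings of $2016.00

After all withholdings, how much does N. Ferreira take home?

$1567.56

Earnings Tax: taxable = $2016.00 − 3×$100.00 = $1716.00
  $84.00 + 17.9% × ($1716.00 − $1000.00) = $84.00 + 17.9% × $716.00 = $212.16
Retirement Security Contribution: 4.42% × $2016.00 = $89.11
Medical Insurance Levy: 7.3% × $2016.00 = $147.17
Total withheld: $212.16 + $89.11 + $147.17 = $448.44
Net pay: $2016.00 − $448.44 = $1567.56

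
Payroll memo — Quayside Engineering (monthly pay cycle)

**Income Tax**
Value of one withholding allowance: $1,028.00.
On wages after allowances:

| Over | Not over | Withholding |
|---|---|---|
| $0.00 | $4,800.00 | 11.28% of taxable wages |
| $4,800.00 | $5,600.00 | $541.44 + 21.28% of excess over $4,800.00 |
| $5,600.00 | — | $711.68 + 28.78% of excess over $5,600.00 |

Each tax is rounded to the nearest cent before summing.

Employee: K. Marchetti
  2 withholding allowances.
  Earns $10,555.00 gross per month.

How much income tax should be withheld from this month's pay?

Income Tax: taxable = $10,555.00 − 2×$1,028.00 = $8,499.00
  $711.68 + 28.78% × ($8,499.00 − $5,600.00) = $711.68 + 28.78% × $2,899.00 = $1,546.01

$1,546.01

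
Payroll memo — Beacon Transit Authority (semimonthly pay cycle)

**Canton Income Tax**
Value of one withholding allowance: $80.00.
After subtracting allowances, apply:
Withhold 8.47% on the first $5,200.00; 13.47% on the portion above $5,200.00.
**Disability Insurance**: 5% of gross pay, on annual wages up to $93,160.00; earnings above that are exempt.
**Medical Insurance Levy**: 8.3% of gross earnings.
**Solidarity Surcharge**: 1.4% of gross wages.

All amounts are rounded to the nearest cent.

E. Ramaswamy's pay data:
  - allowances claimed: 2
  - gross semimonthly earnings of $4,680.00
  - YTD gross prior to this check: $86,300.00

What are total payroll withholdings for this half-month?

$1,070.80

Canton Income Tax: taxable = $4,680.00 − 2×$80.00 = $4,520.00
  8.47% × $4,520.00 = $382.84
Disability Insurance: 5% × $4,680.00 = $234.00
Medical Insurance Levy: 8.3% × $4,680.00 = $388.44
Solidarity Surcharge: 1.4% × $4,680.00 = $65.52
Total: $382.84 + $234.00 + $388.44 + $65.52 = $1,070.80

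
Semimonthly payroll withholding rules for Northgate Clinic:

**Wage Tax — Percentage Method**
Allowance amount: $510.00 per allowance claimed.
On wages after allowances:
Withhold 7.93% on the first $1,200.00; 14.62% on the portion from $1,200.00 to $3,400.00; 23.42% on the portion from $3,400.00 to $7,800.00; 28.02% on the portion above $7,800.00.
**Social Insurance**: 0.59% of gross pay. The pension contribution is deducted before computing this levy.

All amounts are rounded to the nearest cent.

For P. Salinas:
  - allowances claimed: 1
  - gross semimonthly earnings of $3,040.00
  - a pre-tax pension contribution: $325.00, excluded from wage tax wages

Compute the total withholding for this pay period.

$258.11

Wage Tax: taxable = $3,040.00 − $325.00 − 1×$510.00 = $2,205.00
  $95.16 + 14.62% × ($2,205.00 − $1,200.00) = $95.16 + 14.62% × $1,005.00 = $242.09
Social Insurance: 0.59% × $2,715.00 = $16.02
Total: $242.09 + $16.02 = $258.11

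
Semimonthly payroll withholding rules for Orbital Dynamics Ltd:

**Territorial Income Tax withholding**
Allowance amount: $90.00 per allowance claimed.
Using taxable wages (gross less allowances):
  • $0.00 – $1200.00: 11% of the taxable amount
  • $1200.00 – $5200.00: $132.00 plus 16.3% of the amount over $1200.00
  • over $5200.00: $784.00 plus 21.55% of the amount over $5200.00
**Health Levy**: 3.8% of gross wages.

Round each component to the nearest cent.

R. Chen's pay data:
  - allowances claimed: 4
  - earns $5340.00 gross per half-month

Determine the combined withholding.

Territorial Income Tax: taxable = $5340.00 − 4×$90.00 = $4980.00
  $132.00 + 16.3% × ($4980.00 − $1200.00) = $132.00 + 16.3% × $3780.00 = $748.14
Health Levy: 3.8% × $5340.00 = $202.92
Total: $748.14 + $202.92 = $951.06

$951.06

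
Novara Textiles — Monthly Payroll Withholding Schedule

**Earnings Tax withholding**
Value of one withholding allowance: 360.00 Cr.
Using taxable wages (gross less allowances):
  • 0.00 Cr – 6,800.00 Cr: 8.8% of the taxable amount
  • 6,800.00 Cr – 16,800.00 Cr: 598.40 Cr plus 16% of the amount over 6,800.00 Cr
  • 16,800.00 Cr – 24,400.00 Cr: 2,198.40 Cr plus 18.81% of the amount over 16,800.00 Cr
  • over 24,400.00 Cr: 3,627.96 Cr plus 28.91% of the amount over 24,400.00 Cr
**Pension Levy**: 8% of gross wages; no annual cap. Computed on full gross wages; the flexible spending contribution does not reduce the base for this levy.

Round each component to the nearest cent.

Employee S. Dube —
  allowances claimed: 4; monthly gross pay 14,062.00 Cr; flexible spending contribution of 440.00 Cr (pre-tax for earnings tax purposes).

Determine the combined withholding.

Earnings Tax: taxable = 14,062.00 Cr − 440.00 Cr − 4×360.00 Cr = 12,182.00 Cr
  598.40 Cr + 16% × (12,182.00 Cr − 6,800.00 Cr) = 598.40 Cr + 16% × 5,382.00 Cr = 1,459.52 Cr
Pension Levy: 8% × 14,062.00 Cr = 1,124.96 Cr
Total: 1,459.52 Cr + 1,124.96 Cr = 2,584.48 Cr

2,584.48 Cr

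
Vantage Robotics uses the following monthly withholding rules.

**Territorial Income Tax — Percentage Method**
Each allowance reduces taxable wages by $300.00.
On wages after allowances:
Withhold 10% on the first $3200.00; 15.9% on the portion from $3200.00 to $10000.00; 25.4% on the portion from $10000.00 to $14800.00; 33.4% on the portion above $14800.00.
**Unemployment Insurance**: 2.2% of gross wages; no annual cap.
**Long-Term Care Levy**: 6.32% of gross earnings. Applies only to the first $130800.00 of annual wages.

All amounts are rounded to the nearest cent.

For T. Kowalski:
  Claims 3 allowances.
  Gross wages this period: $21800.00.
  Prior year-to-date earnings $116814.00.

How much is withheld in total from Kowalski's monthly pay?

Territorial Income Tax: taxable = $21800.00 − 3×$300.00 = $20900.00
  $2620.40 + 33.4% × ($20900.00 − $14800.00) = $2620.40 + 33.4% × $6100.00 = $4657.80
Unemployment Insurance: 2.2% × $21800.00 = $479.60
Long-Term Care Levy: cap $130800.00 − YTD $116814.00 = $13986.00 subject; 6.32% × $13986.00 = $883.92
Total: $4657.80 + $479.60 + $883.92 = $6021.32

$6021.32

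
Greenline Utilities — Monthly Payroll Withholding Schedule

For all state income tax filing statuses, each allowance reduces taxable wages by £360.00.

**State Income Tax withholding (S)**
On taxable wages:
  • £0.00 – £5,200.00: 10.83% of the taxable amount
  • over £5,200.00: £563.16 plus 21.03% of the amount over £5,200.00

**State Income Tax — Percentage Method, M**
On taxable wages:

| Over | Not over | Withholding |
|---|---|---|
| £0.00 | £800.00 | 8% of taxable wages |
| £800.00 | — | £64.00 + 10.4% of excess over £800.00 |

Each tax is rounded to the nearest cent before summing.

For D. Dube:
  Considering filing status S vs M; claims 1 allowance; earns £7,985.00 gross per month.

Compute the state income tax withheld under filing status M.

State Income Tax (M): taxable = £7,985.00 − 1×£360.00 = £7,625.00
  £64.00 + 10.4% × (£7,625.00 − £800.00) = £64.00 + 10.4% × £6,825.00 = £773.80

£773.80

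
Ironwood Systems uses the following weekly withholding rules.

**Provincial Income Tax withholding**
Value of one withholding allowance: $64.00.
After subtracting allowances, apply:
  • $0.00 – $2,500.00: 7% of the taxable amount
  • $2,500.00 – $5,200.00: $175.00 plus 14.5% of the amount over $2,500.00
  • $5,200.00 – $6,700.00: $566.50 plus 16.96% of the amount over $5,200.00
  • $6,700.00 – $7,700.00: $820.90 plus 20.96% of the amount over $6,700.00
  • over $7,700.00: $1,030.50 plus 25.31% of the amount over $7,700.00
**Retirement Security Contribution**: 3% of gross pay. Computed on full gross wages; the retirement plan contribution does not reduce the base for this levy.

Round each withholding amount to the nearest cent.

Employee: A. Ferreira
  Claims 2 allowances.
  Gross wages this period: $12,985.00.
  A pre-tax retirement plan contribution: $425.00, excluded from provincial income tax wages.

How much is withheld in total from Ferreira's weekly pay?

$2,617.72

Provincial Income Tax: taxable = $12,985.00 − $425.00 − 2×$64.00 = $12,432.00
  $1,030.50 + 25.31% × ($12,432.00 − $7,700.00) = $1,030.50 + 25.31% × $4,732.00 = $2,228.17
Retirement Security Contribution: 3% × $12,985.00 = $389.55
Total: $2,228.17 + $389.55 = $2,617.72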